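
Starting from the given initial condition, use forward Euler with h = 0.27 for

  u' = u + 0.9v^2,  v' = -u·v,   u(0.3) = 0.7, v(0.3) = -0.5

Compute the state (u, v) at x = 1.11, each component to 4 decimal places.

1.6047, -0.2001

Euler on (u,v): u_{n+1} = u_n + h·u', v_{n+1} = v_n + h·v'.
0.300000: (0.700000, -0.500000); f=(0.925000, 0.350000) → (0.949750, -0.405500)
0.570000: (0.949750, -0.405500); f=(1.097737, 0.385124) → (1.246139, -0.301517)
0.840000: (1.246139, -0.301517); f=(1.327960, 0.375732) → (1.604688, -0.200069)
(u(1.11), v(1.11)) ≈ (1.6047, -0.2001)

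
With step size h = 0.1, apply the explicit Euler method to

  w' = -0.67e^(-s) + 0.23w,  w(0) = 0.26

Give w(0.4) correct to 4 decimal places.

Euler: w_{n+1} = w_n + h·f(s_n, w_n).
s=0.000000, w=0.260000: f=-0.610200 → w ← 0.260000 + 0.1·(-0.610200) = 0.198980
s=0.100000, w=0.198980: f=-0.560476 → w ← 0.198980 + 0.1·(-0.560476) = 0.142932
s=0.200000, w=0.142932: f=-0.515675 → w ← 0.142932 + 0.1·(-0.515675) = 0.091365
s=0.300000, w=0.091365: f=-0.475334 → w ← 0.091365 + 0.1·(-0.475334) = 0.043831
w(0.4) ≈ 0.0438

0.0438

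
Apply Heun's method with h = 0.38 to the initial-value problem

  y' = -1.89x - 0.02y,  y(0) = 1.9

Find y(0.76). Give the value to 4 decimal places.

Heun: k1 = f(x_n, y_n); k2 = f(x_n + h, y_n + h·k1); y_{n+1} = y_n + (h/2)·(k1 + k2).
x=0.000000, y=1.900000:
  k1 = f(0.000000, 1.900000) = -0.038000
  k2 = f(0.380000, 1.885560) = -0.755911
  y ← 1.900000 + (0.38/2)·(-0.038000 + (-0.755911)) = 1.749157
x=0.380000, y=1.749157:
  k1 = f(0.380000, 1.749157) = -0.753183
  k2 = f(0.760000, 1.462947) = -1.465659
  y ← 1.749157 + (0.38/2)·(-0.753183 + (-1.465659)) = 1.327577
y(0.76) ≈ 1.3276

1.3276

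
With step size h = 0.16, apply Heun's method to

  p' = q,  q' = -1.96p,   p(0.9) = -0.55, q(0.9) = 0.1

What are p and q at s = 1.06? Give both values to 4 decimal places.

-0.5202, 0.2700

Heun on (p,q): k1 = f(s_n, state_n); k2 = f(s_n + h, state_n + h·k1); state_{n+1} = state_n + (h/2)·(k1 + k2).
0.900000: (-0.550000, 0.100000)
  k1 = (0.100000, 1.078000)
  predictor → (-0.534000, 0.272480)
  k2 = (0.272480, 1.046640)
  → (-0.520202, 0.269971)
(p(1.06), q(1.06)) ≈ (-0.5202, 0.2700)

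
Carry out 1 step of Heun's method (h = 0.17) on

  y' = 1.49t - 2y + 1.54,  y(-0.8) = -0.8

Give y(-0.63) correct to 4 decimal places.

-0.5036

Heun: k1 = f(t_n, y_n); k2 = f(t_n + h, y_n + h·k1); y_{n+1} = y_n + (h/2)·(k1 + k2).
t=-0.800000, y=-0.800000:
  k1 = f(-0.800000, -0.800000) = 1.948000
  k2 = f(-0.630000, -0.468840) = 1.538980
  y ← -0.800000 + (0.17/2)·(1.948000 + 1.538980) = -0.503607
y(-0.63) ≈ -0.5036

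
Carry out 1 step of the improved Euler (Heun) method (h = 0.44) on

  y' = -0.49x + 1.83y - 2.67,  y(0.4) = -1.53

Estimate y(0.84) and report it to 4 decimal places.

Heun: k1 = f(x_n, y_n); k2 = f(x_n + h, y_n + h·k1); y_{n+1} = y_n + (h/2)·(k1 + k2).
x=0.400000, y=-1.530000:
  k1 = f(0.400000, -1.530000) = -5.665900
  k2 = f(0.840000, -4.022996) = -10.443683
  y ← -1.530000 + (0.44/2)·(-5.665900 + (-10.443683)) = -5.074108
y(0.84) ≈ -5.0741

-5.0741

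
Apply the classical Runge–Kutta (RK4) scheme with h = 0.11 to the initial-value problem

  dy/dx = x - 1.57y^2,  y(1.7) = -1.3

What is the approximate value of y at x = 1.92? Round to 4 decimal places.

RK4: k1 = f(x_n, y_n); k2 = f(x_n + h/2, y_n + (h/2)·k1); k3 = f(x_n + h/2, y_n + (h/2)·k2); k4 = f(x_n + h, y_n + h·k3); y_{n+1} = y_n + (h/6)·(k1 + 2k2 + 2k3 + k4).
x=1.700000, y=-1.300000:
  k1 = f(1.700000, -1.300000) = -0.953300
  k2 = f(1.755000, -1.352432) = -1.116641
  k3 = f(1.755000, -1.361415) = -1.154919
  k4 = f(1.810000, -1.427041) = -1.387221
  y ← -1.300000 + (0.11/6)·(k1 + 2k2 + 2k3 + k4) = -1.426200
x=1.810000, y=-1.426200:
  k1 = f(1.810000, -1.426200) = -1.383453
  k2 = f(1.865000, -1.502290) = -1.678294
  k3 = f(1.865000, -1.518506) = -1.755202
  k4 = f(1.920000, -1.619272) = -2.196607
  y ← -1.426200 + (0.11/6)·(k1 + 2k2 + 2k3 + k4) = -1.617729
y(1.92) ≈ -1.6177

-1.6177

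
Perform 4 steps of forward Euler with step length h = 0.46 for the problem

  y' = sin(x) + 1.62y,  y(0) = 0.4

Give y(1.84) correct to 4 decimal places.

5.4229

Euler: y_{n+1} = y_n + h·f(x_n, y_n).
x=0.000000, y=0.400000: f=0.648000 → y ← 0.400000 + 0.46·0.648000 = 0.698080
x=0.460000, y=0.698080: f=1.574838 → y ← 0.698080 + 0.46·1.574838 = 1.422505
x=0.920000, y=1.422505: f=3.100060 → y ← 1.422505 + 0.46·3.100060 = 2.848533
x=1.380000, y=2.848533: f=5.596477 → y ← 2.848533 + 0.46·5.596477 = 5.422913
y(1.84) ≈ 5.4229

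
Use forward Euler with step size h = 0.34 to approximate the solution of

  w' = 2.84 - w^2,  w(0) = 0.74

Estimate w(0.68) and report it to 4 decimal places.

Euler: w_{n+1} = w_n + h·f(s_n, w_n).
s=0.000000, w=0.740000: f=2.292400 → w ← 0.740000 + 0.34·2.292400 = 1.519416
s=0.340000, w=1.519416: f=0.531375 → w ← 1.519416 + 0.34·0.531375 = 1.700084
w(0.68) ≈ 1.7001

1.7001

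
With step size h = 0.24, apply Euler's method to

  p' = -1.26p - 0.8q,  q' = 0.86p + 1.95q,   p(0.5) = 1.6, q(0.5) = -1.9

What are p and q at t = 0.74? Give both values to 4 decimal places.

Euler on (p,q): p_{n+1} = p_n + h·p', q_{n+1} = q_n + h·q'.
0.500000: (1.600000, -1.900000); f=(-0.496000, -2.329000) → (1.480960, -2.458960)
(p(0.74), q(0.74)) ≈ (1.4810, -2.4590)

1.4810, -2.4590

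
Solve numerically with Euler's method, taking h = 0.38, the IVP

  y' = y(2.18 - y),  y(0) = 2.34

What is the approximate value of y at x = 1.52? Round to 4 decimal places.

2.1801

Euler: y_{n+1} = y_n + h·f(x_n, y_n).
x=0.000000, y=2.340000: f=-0.374400 → y ← 2.340000 + 0.38·(-0.374400) = 2.197728
x=0.380000, y=2.197728: f=-0.038961 → y ← 2.197728 + 0.38·(-0.038961) = 2.182923
x=0.760000, y=2.182923: f=-0.006380 → y ← 2.182923 + 0.38·(-0.006380) = 2.180498
x=1.140000, y=2.180498: f=-0.001087 → y ← 2.180498 + 0.38·(-0.001087) = 2.180085
y(1.52) ≈ 2.1801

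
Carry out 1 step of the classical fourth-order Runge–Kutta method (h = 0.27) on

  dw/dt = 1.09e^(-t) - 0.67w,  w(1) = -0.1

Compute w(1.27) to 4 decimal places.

RK4: k1 = f(t_n, w_n); k2 = f(t_n + h/2, w_n + (h/2)·k1); k3 = f(t_n + h/2, w_n + (h/2)·k2); k4 = f(t_n + h, w_n + h·k3); w_{n+1} = w_n + (h/6)·(k1 + 2k2 + 2k3 + k4).
t=1.000000, w=-0.100000:
  k1 = f(1.000000, -0.100000) = 0.467989
  k2 = f(1.135000, -0.036822) = 0.375021
  k3 = f(1.135000, -0.049372) = 0.383430
  k4 = f(1.270000, 0.003526) = 0.303744
  w ← -0.100000 + (0.27/6)·(k1 + 2k2 + 2k3 + k4) = 0.002988
w(1.27) ≈ 0.0030

0.0030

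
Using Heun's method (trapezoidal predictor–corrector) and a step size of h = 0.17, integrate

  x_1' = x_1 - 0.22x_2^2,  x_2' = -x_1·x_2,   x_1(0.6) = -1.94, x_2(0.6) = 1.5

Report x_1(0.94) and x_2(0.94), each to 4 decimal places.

Heun on (x_1,x_2): k1 = f(t_n, state_n); k2 = f(t_n + h, state_n + h·k1); state_{n+1} = state_n + (h/2)·(k1 + k2).
0.600000: (-1.940000, 1.500000)
  k1 = (-2.435000, 2.910000)
  predictor → (-2.353950, 1.994700)
  k2 = (-3.229292, 4.695424)
  → (-2.421465, 2.146461)
0.770000: (-2.421465, 2.146461)
  k1 = (-3.435070, 5.197580)
  predictor → (-3.005427, 3.030050)
  k2 = (-5.025291, 9.106592)
  → (-3.140595, 3.362316)
(x_1(0.94), x_2(0.94)) ≈ (-3.1406, 3.3623)

-3.1406, 3.3623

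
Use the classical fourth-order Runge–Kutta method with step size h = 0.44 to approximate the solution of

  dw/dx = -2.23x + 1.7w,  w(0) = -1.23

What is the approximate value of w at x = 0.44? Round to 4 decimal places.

-2.8757

RK4: k1 = f(x_n, w_n); k2 = f(x_n + h/2, w_n + (h/2)·k1); k3 = f(x_n + h/2, w_n + (h/2)·k2); k4 = f(x_n + h, w_n + h·k3); w_{n+1} = w_n + (h/6)·(k1 + 2k2 + 2k3 + k4).
x=0.000000, w=-1.230000:
  k1 = f(0.000000, -1.230000) = -2.091000
  k2 = f(0.220000, -1.690020) = -3.363634
  k3 = f(0.220000, -1.969999) = -3.839599
  k4 = f(0.440000, -2.919424) = -5.944220
  w ← -1.230000 + (0.44/6)·(k1 + 2k2 + 2k3 + k4) = -2.875724
w(0.44) ≈ -2.8757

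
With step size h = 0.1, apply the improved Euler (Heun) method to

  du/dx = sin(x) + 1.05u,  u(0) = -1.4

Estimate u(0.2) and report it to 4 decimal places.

-1.7055

Heun: k1 = f(x_n, u_n); k2 = f(x_n + h, u_n + h·k1); u_{n+1} = u_n + (h/2)·(k1 + k2).
x=0.000000, u=-1.400000:
  k1 = f(0.000000, -1.400000) = -1.470000
  k2 = f(0.100000, -1.547000) = -1.524517
  u ← -1.400000 + (0.1/2)·(-1.470000 + (-1.524517)) = -1.549726
x=0.100000, u=-1.549726:
  k1 = f(0.100000, -1.549726) = -1.527379
  k2 = f(0.200000, -1.702464) = -1.588918
  u ← -1.549726 + (0.1/2)·(-1.527379 + (-1.588918)) = -1.705541
u(0.2) ≈ -1.7055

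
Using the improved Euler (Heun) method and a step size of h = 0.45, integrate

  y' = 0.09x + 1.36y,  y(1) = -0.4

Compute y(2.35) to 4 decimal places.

Heun: k1 = f(x_n, y_n); k2 = f(x_n + h, y_n + h·k1); y_{n+1} = y_n + (h/2)·(k1 + k2).
x=1.000000, y=-0.400000:
  k1 = f(1.000000, -0.400000) = -0.454000
  k2 = f(1.450000, -0.604300) = -0.691348
  y ← -0.400000 + (0.45/2)·(-0.454000 + (-0.691348)) = -0.657703
x=1.450000, y=-0.657703:
  k1 = f(1.450000, -0.657703) = -0.763976
  k2 = f(1.900000, -1.001493) = -1.191030
  y ← -0.657703 + (0.45/2)·(-0.763976 + (-1.191030)) = -1.097580
x=1.900000, y=-1.097580:
  k1 = f(1.900000, -1.097580) = -1.321709
  k2 = f(2.350000, -1.692349) = -2.090094
  y ← -1.097580 + (0.45/2)·(-1.321709 + (-2.090094)) = -1.865235
y(2.35) ≈ -1.8652

-1.8652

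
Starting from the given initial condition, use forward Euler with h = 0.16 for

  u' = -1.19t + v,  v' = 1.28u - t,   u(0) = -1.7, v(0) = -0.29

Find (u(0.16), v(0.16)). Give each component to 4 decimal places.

Euler on (u,v): u_{n+1} = u_n + h·u', v_{n+1} = v_n + h·v'.
0.000000: (-1.700000, -0.290000); f=(-0.290000, -2.176000) → (-1.746400, -0.638160)
(u(0.16), v(0.16)) ≈ (-1.7464, -0.6382)

-1.7464, -0.6382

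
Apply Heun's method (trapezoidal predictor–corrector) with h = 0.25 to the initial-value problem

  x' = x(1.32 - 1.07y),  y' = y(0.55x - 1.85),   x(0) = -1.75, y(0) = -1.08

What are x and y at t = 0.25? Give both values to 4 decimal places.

Heun on (x,y): k1 = f(t_n, state_n); k2 = f(t_n + h, state_n + h·k1); state_{n+1} = state_n + (h/2)·(k1 + k2).
0.000000: (-1.750000, -1.080000)
  k1 = (-4.332300, 3.037500)
  predictor → (-2.833075, -0.320625)
  k2 = (-4.711598, 1.092751)
  → (-2.880487, -0.563719)
(x(0.25), y(0.25)) ≈ (-2.8805, -0.5637)

-2.8805, -0.5637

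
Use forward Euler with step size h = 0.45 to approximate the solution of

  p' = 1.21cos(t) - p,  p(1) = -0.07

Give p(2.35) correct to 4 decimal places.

-0.0626

Euler: p_{n+1} = p_n + h·f(t_n, p_n).
t=1.000000, p=-0.070000: f=0.723766 → p ← -0.070000 + 0.45·0.723766 = 0.255695
t=1.450000, p=0.255695: f=-0.109886 → p ← 0.255695 + 0.45·(-0.109886) = 0.206246
t=1.900000, p=0.206246: f=-0.597426 → p ← 0.206246 + 0.45·(-0.597426) = -0.062596
p(2.35) ≈ -0.0626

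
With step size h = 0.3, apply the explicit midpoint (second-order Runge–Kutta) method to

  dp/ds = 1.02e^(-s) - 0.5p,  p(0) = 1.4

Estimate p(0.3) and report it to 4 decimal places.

Midpoint: k1 = f(s_n, p_n); k2 = f(s_n + h/2, p_n + (h/2)·k1); p_{n+1} = p_n + h·k2.
s=0.000000, p=1.400000:
  k1 = f(0.000000, 1.400000) = 0.320000
  k2 = f(0.150000, 1.448000) = 0.153922
  p ← 1.400000 + 0.3·0.153922 = 1.446177
p(0.3) ≈ 1.4462

1.4462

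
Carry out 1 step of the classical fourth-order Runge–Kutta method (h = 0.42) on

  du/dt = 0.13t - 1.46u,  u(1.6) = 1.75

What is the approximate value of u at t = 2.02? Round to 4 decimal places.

1.0237

RK4: k1 = f(t_n, u_n); k2 = f(t_n + h/2, u_n + (h/2)·k1); k3 = f(t_n + h/2, u_n + (h/2)·k2); k4 = f(t_n + h, u_n + h·k3); u_{n+1} = u_n + (h/6)·(k1 + 2k2 + 2k3 + k4).
t=1.600000, u=1.750000:
  k1 = f(1.600000, 1.750000) = -2.347000
  k2 = f(1.810000, 1.257130) = -1.600110
  k3 = f(1.810000, 1.413977) = -1.829106
  k4 = f(2.020000, 0.981775) = -1.170792
  u ← 1.750000 + (0.42/6)·(k1 + 2k2 + 2k3 + k4) = 1.023664
u(2.02) ≈ 1.0237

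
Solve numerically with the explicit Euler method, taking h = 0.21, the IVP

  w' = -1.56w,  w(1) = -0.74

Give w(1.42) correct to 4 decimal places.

-0.3346

Euler: w_{n+1} = w_n + h·f(x_n, w_n).
x=1.000000, w=-0.740000: f=1.154400 → w ← -0.740000 + 0.21·1.154400 = -0.497576
x=1.210000, w=-0.497576: f=0.776219 → w ← -0.497576 + 0.21·0.776219 = -0.334570
w(1.42) ≈ -0.3346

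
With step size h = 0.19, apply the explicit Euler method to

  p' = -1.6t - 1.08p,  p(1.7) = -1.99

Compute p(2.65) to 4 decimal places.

-2.8216

Euler: p_{n+1} = p_n + h·f(t_n, p_n).
t=1.700000, p=-1.990000: f=-0.570800 → p ← -1.990000 + 0.19·(-0.570800) = -2.098452
t=1.890000, p=-2.098452: f=-0.757672 → p ← -2.098452 + 0.19·(-0.757672) = -2.242410
t=2.080000, p=-2.242410: f=-0.906198 → p ← -2.242410 + 0.19·(-0.906198) = -2.414587
t=2.270000, p=-2.414587: f=-1.024246 → p ← -2.414587 + 0.19·(-1.024246) = -2.609194
t=2.460000, p=-2.609194: f=-1.118071 → p ← -2.609194 + 0.19·(-1.118071) = -2.821627
p(2.65) ≈ -2.8216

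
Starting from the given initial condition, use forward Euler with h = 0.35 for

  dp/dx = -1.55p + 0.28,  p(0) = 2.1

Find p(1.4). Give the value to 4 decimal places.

Euler: p_{n+1} = p_n + h·f(x_n, p_n).
x=0.000000, p=2.100000: f=-2.975000 → p ← 2.100000 + 0.35·(-2.975000) = 1.058750
x=0.350000, p=1.058750: f=-1.361062 → p ← 1.058750 + 0.35·(-1.361062) = 0.582378
x=0.700000, p=0.582378: f=-0.622686 → p ← 0.582378 + 0.35·(-0.622686) = 0.364438
x=1.050000, p=0.364438: f=-0.284879 → p ← 0.364438 + 0.35·(-0.284879) = 0.264730
p(1.4) ≈ 0.2647

0.2647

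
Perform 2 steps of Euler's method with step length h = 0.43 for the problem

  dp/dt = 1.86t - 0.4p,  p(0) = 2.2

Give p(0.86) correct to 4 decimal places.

1.8522

Euler: p_{n+1} = p_n + h·f(t_n, p_n).
t=0.000000, p=2.200000: f=-0.880000 → p ← 2.200000 + 0.43·(-0.880000) = 1.821600
t=0.430000, p=1.821600: f=0.071160 → p ← 1.821600 + 0.43·0.071160 = 1.852199
p(0.86) ≈ 1.8522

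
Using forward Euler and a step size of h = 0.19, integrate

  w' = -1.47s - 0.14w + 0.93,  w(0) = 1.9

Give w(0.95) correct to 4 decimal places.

1.9814

Euler: w_{n+1} = w_n + h·f(s_n, w_n).
s=0.000000, w=1.900000: f=0.664000 → w ← 1.900000 + 0.19·0.664000 = 2.026160
s=0.190000, w=2.026160: f=0.367038 → w ← 2.026160 + 0.19·0.367038 = 2.095897
s=0.380000, w=2.095897: f=0.077974 → w ← 2.095897 + 0.19·0.077974 = 2.110712
s=0.570000, w=2.110712: f=-0.203400 → w ← 2.110712 + 0.19·(-0.203400) = 2.072066
s=0.760000, w=2.072066: f=-0.477289 → w ← 2.072066 + 0.19·(-0.477289) = 1.981381
w(0.95) ≈ 1.9814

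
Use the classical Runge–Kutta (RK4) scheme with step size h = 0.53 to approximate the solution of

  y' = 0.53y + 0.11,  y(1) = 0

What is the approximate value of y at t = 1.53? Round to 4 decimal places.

0.0673

RK4: k1 = f(t_n, y_n); k2 = f(t_n + h/2, y_n + (h/2)·k1); k3 = f(t_n + h/2, y_n + (h/2)·k2); k4 = f(t_n + h, y_n + h·k3); y_{n+1} = y_n + (h/6)·(k1 + 2k2 + 2k3 + k4).
t=1.000000, y=0.000000:
  k1 = f(1.000000, 0.000000) = 0.110000
  k2 = f(1.265000, 0.029150) = 0.125449
  k3 = f(1.265000, 0.033244) = 0.127619
  k4 = f(1.530000, 0.067638) = 0.145848
  y ← 0.000000 + (0.53/6)·(k1 + 2k2 + 2k3 + k4) = 0.067309
y(1.53) ≈ 0.0673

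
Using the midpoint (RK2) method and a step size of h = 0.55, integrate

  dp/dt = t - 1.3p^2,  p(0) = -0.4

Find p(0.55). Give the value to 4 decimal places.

Midpoint: k1 = f(t_n, p_n); k2 = f(t_n + h/2, p_n + (h/2)·k1); p_{n+1} = p_n + h·k2.
t=0.000000, p=-0.400000:
  k1 = f(0.000000, -0.400000) = -0.208000
  k2 = f(0.275000, -0.457200) = 0.003259
  p ← -0.400000 + 0.55·0.003259 = -0.398208
p(0.55) ≈ -0.3982

-0.3982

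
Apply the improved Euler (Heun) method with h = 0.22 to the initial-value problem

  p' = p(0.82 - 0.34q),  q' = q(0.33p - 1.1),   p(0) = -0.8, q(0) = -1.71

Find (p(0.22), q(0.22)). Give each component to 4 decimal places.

-1.0646, -1.2631

Heun on (p,q): k1 = f(t_n, state_n); k2 = f(t_n + h, state_n + h·k1); state_{n+1} = state_n + (h/2)·(k1 + k2).
0.000000: (-0.800000, -1.710000)
  k1 = (-1.121120, 2.332440)
  predictor → (-1.046646, -1.196863)
  k2 = (-1.284166, 1.729938)
  → (-1.064581, -1.263138)
(p(0.22), q(0.22)) ≈ (-1.0646, -1.2631)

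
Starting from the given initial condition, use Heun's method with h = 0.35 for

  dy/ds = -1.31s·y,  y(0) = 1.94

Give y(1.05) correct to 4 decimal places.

0.9470

Heun: k1 = f(s_n, y_n); k2 = f(s_n + h, y_n + h·k1); y_{n+1} = y_n + (h/2)·(k1 + k2).
s=0.000000, y=1.940000:
  k1 = f(0.000000, 1.940000) = 0.000000
  k2 = f(0.350000, 1.940000) = -0.889490
  y ← 1.940000 + (0.35/2)·(0.000000 + (-0.889490)) = 1.784339
s=0.350000, y=1.784339:
  k1 = f(0.350000, 1.784339) = -0.818120
  k2 = f(0.700000, 1.497997) = -1.373664
  y ← 1.784339 + (0.35/2)·(-0.818120 + (-1.373664)) = 1.400777
s=0.700000, y=1.400777:
  k1 = f(0.700000, 1.400777) = -1.284513
  k2 = f(1.050000, 0.951198) = -1.308373
  y ← 1.400777 + (0.35/2)·(-1.284513 + (-1.308373)) = 0.947022
y(1.05) ≈ 0.9470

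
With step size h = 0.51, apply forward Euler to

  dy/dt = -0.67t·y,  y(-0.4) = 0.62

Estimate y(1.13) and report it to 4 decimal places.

0.5346

Euler: y_{n+1} = y_n + h·f(t_n, y_n).
t=-0.400000, y=0.620000: f=0.166160 → y ← 0.620000 + 0.51·0.166160 = 0.704742
t=0.110000, y=0.704742: f=-0.051939 → y ← 0.704742 + 0.51·(-0.051939) = 0.678252
t=0.620000, y=0.678252: f=-0.281746 → y ← 0.678252 + 0.51·(-0.281746) = 0.534562
y(1.13) ≈ 0.5346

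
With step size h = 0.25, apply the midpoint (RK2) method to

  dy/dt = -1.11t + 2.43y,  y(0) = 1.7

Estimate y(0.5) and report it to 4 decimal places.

Midpoint: k1 = f(t_n, y_n); k2 = f(t_n + h/2, y_n + (h/2)·k1); y_{n+1} = y_n + h·k2.
t=0.000000, y=1.700000:
  k1 = f(0.000000, 1.700000) = 4.131000
  k2 = f(0.125000, 2.216375) = 5.247041
  y ← 1.700000 + 0.25·5.247041 = 3.011760
t=0.250000, y=3.011760:
  k1 = f(0.250000, 3.011760) = 7.041078
  k2 = f(0.375000, 3.891895) = 9.041055
  y ← 3.011760 + 0.25·9.041055 = 5.272024
y(0.5) ≈ 5.2720

5.2720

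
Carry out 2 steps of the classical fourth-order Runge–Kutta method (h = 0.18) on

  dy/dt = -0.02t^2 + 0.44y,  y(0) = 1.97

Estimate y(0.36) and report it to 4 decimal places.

2.3078

RK4: k1 = f(t_n, y_n); k2 = f(t_n + h/2, y_n + (h/2)·k1); k3 = f(t_n + h/2, y_n + (h/2)·k2); k4 = f(t_n + h, y_n + h·k3); y_{n+1} = y_n + (h/6)·(k1 + 2k2 + 2k3 + k4).
t=0.000000, y=1.970000:
  k1 = f(0.000000, 1.970000) = 0.866800
  k2 = f(0.090000, 2.048012) = 0.900963
  k3 = f(0.090000, 2.051087) = 0.902316
  k4 = f(0.180000, 2.132417) = 0.937615
  y ← 1.970000 + (0.18/6)·(k1 + 2k2 + 2k3 + k4) = 2.132329
t=0.180000, y=2.132329:
  k1 = f(0.180000, 2.132329) = 0.937577
  k2 = f(0.270000, 2.216711) = 0.973895
  k3 = f(0.270000, 2.219980) = 0.975333
  k4 = f(0.360000, 2.307889) = 1.012879
  y ← 2.132329 + (0.18/6)·(k1 + 2k2 + 2k3 + k4) = 2.307797
y(0.36) ≈ 2.3078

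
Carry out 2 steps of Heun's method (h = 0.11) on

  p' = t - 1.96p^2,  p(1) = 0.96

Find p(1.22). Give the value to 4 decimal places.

0.8598

Heun: k1 = f(t_n, p_n); k2 = f(t_n + h, p_n + h·k1); p_{n+1} = p_n + (h/2)·(k1 + k2).
t=1.000000, p=0.960000:
  k1 = f(1.000000, 0.960000) = -0.806336
  k2 = f(1.110000, 0.871303) = -0.377971
  p ← 0.960000 + (0.11/2)·(-0.806336 + (-0.377971)) = 0.894863
t=1.110000, p=0.894863:
  k1 = f(1.110000, 0.894863) = -0.459529
  k2 = f(1.220000, 0.844315) = -0.177221
  p ← 0.894863 + (0.11/2)·(-0.459529 + (-0.177221)) = 0.859842
p(1.22) ≈ 0.8598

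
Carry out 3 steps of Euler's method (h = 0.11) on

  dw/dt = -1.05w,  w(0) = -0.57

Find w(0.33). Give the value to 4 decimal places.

-0.3944

Euler: w_{n+1} = w_n + h·f(t_n, w_n).
t=0.000000, w=-0.570000: f=0.598500 → w ← -0.570000 + 0.11·0.598500 = -0.504165
t=0.110000, w=-0.504165: f=0.529373 → w ← -0.504165 + 0.11·0.529373 = -0.445934
t=0.220000, w=-0.445934: f=0.468231 → w ← -0.445934 + 0.11·0.468231 = -0.394429
w(0.33) ≈ -0.3944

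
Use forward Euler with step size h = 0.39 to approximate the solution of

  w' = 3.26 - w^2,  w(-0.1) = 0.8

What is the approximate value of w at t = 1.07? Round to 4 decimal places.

1.8083

Euler: w_{n+1} = w_n + h·f(t_n, w_n).
t=-0.100000, w=0.800000: f=2.620000 → w ← 0.800000 + 0.39·2.620000 = 1.821800
t=0.290000, w=1.821800: f=-0.058955 → w ← 1.821800 + 0.39·(-0.058955) = 1.798807
t=0.680000, w=1.798807: f=0.024292 → w ← 1.798807 + 0.39·0.024292 = 1.808281
w(1.07) ≈ 1.8083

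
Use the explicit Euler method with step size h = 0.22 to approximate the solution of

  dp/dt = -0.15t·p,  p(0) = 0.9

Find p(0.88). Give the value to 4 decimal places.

Euler: p_{n+1} = p_n + h·f(t_n, p_n).
t=0.000000, p=0.900000: f=0.000000 → p ← 0.900000 + 0.22·0.000000 = 0.900000
t=0.220000, p=0.900000: f=-0.029700 → p ← 0.900000 + 0.22·(-0.029700) = 0.893466
t=0.440000, p=0.893466: f=-0.058969 → p ← 0.893466 + 0.22·(-0.058969) = 0.880493
t=0.660000, p=0.880493: f=-0.087169 → p ← 0.880493 + 0.22·(-0.087169) = 0.861316
p(0.88) ≈ 0.8613

0.8613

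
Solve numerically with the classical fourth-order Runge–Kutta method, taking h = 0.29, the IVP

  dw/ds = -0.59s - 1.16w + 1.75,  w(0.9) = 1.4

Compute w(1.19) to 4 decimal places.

RK4: k1 = f(s_n, w_n); k2 = f(s_n + h/2, w_n + (h/2)·k1); k3 = f(s_n + h/2, w_n + (h/2)·k2); k4 = f(s_n + h, w_n + h·k3); w_{n+1} = w_n + (h/6)·(k1 + 2k2 + 2k3 + k4).
s=0.900000, w=1.400000:
  k1 = f(0.900000, 1.400000) = -0.405000
  k2 = f(1.045000, 1.341275) = -0.422429
  k3 = f(1.045000, 1.338748) = -0.419497
  k4 = f(1.190000, 1.278346) = -0.434981
  w ← 1.400000 + (0.29/6)·(k1 + 2k2 + 2k3 + k4) = 1.278015
w(1.19) ≈ 1.2780

1.2780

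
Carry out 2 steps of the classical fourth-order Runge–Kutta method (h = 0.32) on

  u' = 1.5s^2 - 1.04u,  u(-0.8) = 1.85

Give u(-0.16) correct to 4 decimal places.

1.1129

RK4: k1 = f(s_n, u_n); k2 = f(s_n + h/2, u_n + (h/2)·k1); k3 = f(s_n + h/2, u_n + (h/2)·k2); k4 = f(s_n + h, u_n + h·k3); u_{n+1} = u_n + (h/6)·(k1 + 2k2 + 2k3 + k4).
s=-0.800000, u=1.850000:
  k1 = f(-0.800000, 1.850000) = -0.964000
  k2 = f(-0.640000, 1.695760) = -1.149190
  k3 = f(-0.640000, 1.666130) = -1.118375
  k4 = f(-0.480000, 1.492120) = -1.206205
  u ← 1.850000 + (0.32/6)·(k1 + 2k2 + 2k3 + k4) = 1.492382
s=-0.480000, u=1.492382:
  k1 = f(-0.480000, 1.492382) = -1.206477
  k2 = f(-0.320000, 1.299346) = -1.197720
  k3 = f(-0.320000, 1.300747) = -1.199177
  k4 = f(-0.160000, 1.108646) = -1.114591
  u ← 1.492382 + (0.32/6)·(k1 + 2k2 + 2k3 + k4) = 1.112923
u(-0.16) ≈ 1.1129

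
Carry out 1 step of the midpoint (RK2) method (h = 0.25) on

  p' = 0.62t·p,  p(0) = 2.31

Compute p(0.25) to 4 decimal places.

Midpoint: k1 = f(t_n, p_n); k2 = f(t_n + h/2, p_n + (h/2)·k1); p_{n+1} = p_n + h·k2.
t=0.000000, p=2.310000:
  k1 = f(0.000000, 2.310000) = 0.000000
  k2 = f(0.125000, 2.310000) = 0.179025
  p ← 2.310000 + 0.25·0.179025 = 2.354756
p(0.25) ≈ 2.3548

2.3548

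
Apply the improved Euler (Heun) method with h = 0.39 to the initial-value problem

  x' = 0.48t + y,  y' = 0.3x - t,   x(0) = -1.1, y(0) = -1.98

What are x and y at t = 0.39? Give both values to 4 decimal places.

-1.8608, -2.2299

Heun on (x,y): k1 = f(t_n, state_n); k2 = f(t_n + h, state_n + h·k1); state_{n+1} = state_n + (h/2)·(k1 + k2).
0.000000: (-1.100000, -1.980000)
  k1 = (-1.980000, -0.330000)
  predictor → (-1.872200, -2.108700)
  k2 = (-1.921500, -0.951660)
  → (-1.860793, -2.229924)
(x(0.39), y(0.39)) ≈ (-1.8608, -2.2299)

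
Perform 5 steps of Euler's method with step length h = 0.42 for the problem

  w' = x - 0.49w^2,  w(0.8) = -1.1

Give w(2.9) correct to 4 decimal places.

Euler: w_{n+1} = w_n + h·f(x_n, w_n).
x=0.800000, w=-1.100000: f=0.207100 → w ← -1.100000 + 0.42·0.207100 = -1.013018
x=1.220000, w=-1.013018: f=0.717159 → w ← -1.013018 + 0.42·0.717159 = -0.711811
x=1.640000, w=-0.711811: f=1.391729 → w ← -0.711811 + 0.42·1.391729 = -0.127285
x=2.060000, w=-0.127285: f=2.052061 → w ← -0.127285 + 0.42·2.052061 = 0.734581
x=2.480000, w=0.734581: f=2.215592 → w ← 0.734581 + 0.42·2.215592 = 1.665129
w(2.9) ≈ 1.6651

1.6651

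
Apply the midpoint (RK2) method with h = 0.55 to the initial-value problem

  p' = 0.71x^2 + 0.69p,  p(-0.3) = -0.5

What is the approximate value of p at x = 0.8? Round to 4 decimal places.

-0.9311

Midpoint: k1 = f(x_n, p_n); k2 = f(x_n + h/2, p_n + (h/2)·k1); p_{n+1} = p_n + h·k2.
x=-0.300000, p=-0.500000:
  k1 = f(-0.300000, -0.500000) = -0.281100
  k2 = f(-0.025000, -0.577303) = -0.397895
  p ← -0.500000 + 0.55·(-0.397895) = -0.718842
x=0.250000, p=-0.718842:
  k1 = f(0.250000, -0.718842) = -0.451626
  k2 = f(0.525000, -0.843039) = -0.386003
  p ← -0.718842 + 0.55·(-0.386003) = -0.931144
p(0.8) ≈ -0.9311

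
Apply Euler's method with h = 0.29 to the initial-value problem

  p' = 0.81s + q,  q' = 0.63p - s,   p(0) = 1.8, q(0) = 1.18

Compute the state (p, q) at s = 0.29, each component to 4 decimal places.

Euler on (p,q): p_{n+1} = p_n + h·p', q_{n+1} = q_n + h·q'.
0.000000: (1.800000, 1.180000); f=(1.180000, 1.134000) → (2.142200, 1.508860)
(p(0.29), q(0.29)) ≈ (2.1422, 1.5089)

2.1422, 1.5089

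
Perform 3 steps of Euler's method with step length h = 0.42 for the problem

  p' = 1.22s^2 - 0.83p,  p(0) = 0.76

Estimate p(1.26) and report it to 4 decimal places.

Euler: p_{n+1} = p_n + h·f(s_n, p_n).
s=0.000000, p=0.760000: f=-0.630800 → p ← 0.760000 + 0.42·(-0.630800) = 0.495064
s=0.420000, p=0.495064: f=-0.195695 → p ← 0.495064 + 0.42·(-0.195695) = 0.412872
s=0.840000, p=0.412872: f=0.518148 → p ← 0.412872 + 0.42·0.518148 = 0.630494
p(1.26) ≈ 0.6305

0.6305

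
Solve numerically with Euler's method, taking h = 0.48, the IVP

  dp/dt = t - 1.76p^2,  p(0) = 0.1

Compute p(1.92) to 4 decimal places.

0.9787

Euler: p_{n+1} = p_n + h·f(t_n, p_n).
t=0.000000, p=0.100000: f=-0.017600 → p ← 0.100000 + 0.48·(-0.017600) = 0.091552
t=0.480000, p=0.091552: f=0.465248 → p ← 0.091552 + 0.48·0.465248 = 0.314871
t=0.960000, p=0.314871: f=0.785507 → p ← 0.314871 + 0.48·0.785507 = 0.691914
t=1.440000, p=0.691914: f=0.597408 → p ← 0.691914 + 0.48·0.597408 = 0.978670
p(1.92) ≈ 0.9787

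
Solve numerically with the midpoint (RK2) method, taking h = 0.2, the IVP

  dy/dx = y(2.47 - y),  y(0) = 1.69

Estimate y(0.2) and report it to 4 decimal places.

Midpoint: k1 = f(x_n, y_n); k2 = f(x_n + h/2, y_n + (h/2)·k1); y_{n+1} = y_n + h·k2.
x=0.000000, y=1.690000:
  k1 = f(0.000000, 1.690000) = 1.318200
  k2 = f(0.100000, 1.821820) = 1.180867
  y ← 1.690000 + 0.2·1.180867 = 1.926173
y(0.2) ≈ 1.9262

1.9262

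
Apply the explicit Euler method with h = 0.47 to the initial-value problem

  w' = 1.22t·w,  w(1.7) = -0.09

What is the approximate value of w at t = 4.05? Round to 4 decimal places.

Euler: w_{n+1} = w_n + h·f(t_n, w_n).
t=1.700000, w=-0.090000: f=-0.186660 → w ← -0.090000 + 0.47·(-0.186660) = -0.177730
t=2.170000, w=-0.177730: f=-0.470523 → w ← -0.177730 + 0.47·(-0.470523) = -0.398876
t=2.640000, w=-0.398876: f=-1.284700 → w ← -0.398876 + 0.47·(-1.284700) = -1.002685
t=3.110000, w=-1.002685: f=-3.804387 → w ← -1.002685 + 0.47·(-3.804387) = -2.790747
t=3.580000, w=-2.790747: f=-12.188865 → w ← -2.790747 + 0.47·(-12.188865) = -8.519513
w(4.05) ≈ -8.5195

-8.5195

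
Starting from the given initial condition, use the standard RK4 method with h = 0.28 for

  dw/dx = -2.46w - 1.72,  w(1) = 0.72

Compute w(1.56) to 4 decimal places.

RK4: k1 = f(x_n, w_n); k2 = f(x_n + h/2, w_n + (h/2)·k1); k3 = f(x_n + h/2, w_n + (h/2)·k2); k4 = f(x_n + h, w_n + h·k3); w_{n+1} = w_n + (h/6)·(k1 + 2k2 + 2k3 + k4).
x=1.000000, w=0.720000:
  k1 = f(1.000000, 0.720000) = -3.491200
  k2 = f(1.140000, 0.231232) = -2.288831
  k3 = f(1.140000, 0.399564) = -2.702927
  k4 = f(1.280000, -0.036819) = -1.629424
  w ← 0.720000 + (0.28/6)·(k1 + 2k2 + 2k3 + k4) = 0.015140
x=1.280000, w=0.015140:
  k1 = f(1.280000, 0.015140) = -1.757245
  k2 = f(1.420000, -0.230874) = -1.152050
  k3 = f(1.420000, -0.146147) = -1.360479
  k4 = f(1.560000, -0.365794) = -0.820147
  w ← 0.015140 + (0.28/6)·(k1 + 2k2 + 2k3 + k4) = -0.339641
w(1.56) ≈ -0.3396

-0.3396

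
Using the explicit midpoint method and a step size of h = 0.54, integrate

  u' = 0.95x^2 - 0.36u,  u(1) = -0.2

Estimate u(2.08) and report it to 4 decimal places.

Midpoint: k1 = f(x_n, u_n); k2 = f(x_n + h/2, u_n + (h/2)·k1); u_{n+1} = u_n + h·k2.
x=1.000000, u=-0.200000:
  k1 = f(1.000000, -0.200000) = 1.022000
  k2 = f(1.270000, 0.075940) = 1.504917
  u ← -0.200000 + 0.54·1.504917 = 0.612655
x=1.540000, u=0.612655:
  k1 = f(1.540000, 0.612655) = 2.032464
  k2 = f(1.810000, 1.161420) = 2.694184
  u ← 0.612655 + 0.54·2.694184 = 2.067514
u(2.08) ≈ 2.0675

2.0675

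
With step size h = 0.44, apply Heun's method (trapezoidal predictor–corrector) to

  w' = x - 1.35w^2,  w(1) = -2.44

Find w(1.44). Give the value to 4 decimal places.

Heun: k1 = f(x_n, w_n); k2 = f(x_n + h, w_n + h·k1); w_{n+1} = w_n + (h/2)·(k1 + k2).
x=1.000000, w=-2.440000:
  k1 = f(1.000000, -2.440000) = -7.037360
  k2 = f(1.440000, -5.536438) = -39.940403
  w ← -2.440000 + (0.44/2)·(-7.037360 + (-39.940403)) = -12.775108
w(1.44) ≈ -12.7751

-12.7751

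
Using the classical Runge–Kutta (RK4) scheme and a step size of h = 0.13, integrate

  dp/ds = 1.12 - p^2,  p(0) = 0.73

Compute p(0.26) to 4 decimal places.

0.8556

RK4: k1 = f(s_n, p_n); k2 = f(s_n + h/2, p_n + (h/2)·k1); k3 = f(s_n + h/2, p_n + (h/2)·k2); k4 = f(s_n + h, p_n + h·k3); p_{n+1} = p_n + (h/6)·(k1 + 2k2 + 2k3 + k4).
s=0.000000, p=0.730000:
  k1 = f(0.000000, 0.730000) = 0.587100
  k2 = f(0.065000, 0.768161) = 0.529928
  k3 = f(0.065000, 0.764445) = 0.535623
  k4 = f(0.130000, 0.799631) = 0.480590
  p ← 0.730000 + (0.13/6)·(k1 + 2k2 + 2k3 + k4) = 0.799307
s=0.130000, p=0.799307:
  k1 = f(0.130000, 0.799307) = 0.481108
  k2 = f(0.195000, 0.830579) = 0.430138
  k3 = f(0.195000, 0.827266) = 0.435631
  k4 = f(0.260000, 0.855939) = 0.387368
  p ← 0.799307 + (0.13/6)·(k1 + 2k2 + 2k3 + k4) = 0.855641
p(0.26) ≈ 0.8556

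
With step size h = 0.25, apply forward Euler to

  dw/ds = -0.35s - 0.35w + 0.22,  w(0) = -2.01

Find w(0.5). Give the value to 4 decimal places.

Euler: w_{n+1} = w_n + h·f(s_n, w_n).
s=0.000000, w=-2.010000: f=0.923500 → w ← -2.010000 + 0.25·0.923500 = -1.779125
s=0.250000, w=-1.779125: f=0.755194 → w ← -1.779125 + 0.25·0.755194 = -1.590327
w(0.5) ≈ -1.5903

-1.5903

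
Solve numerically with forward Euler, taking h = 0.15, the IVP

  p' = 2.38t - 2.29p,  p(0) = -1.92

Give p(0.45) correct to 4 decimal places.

Euler: p_{n+1} = p_n + h·f(t_n, p_n).
t=0.000000, p=-1.920000: f=4.396800 → p ← -1.920000 + 0.15·4.396800 = -1.260480
t=0.150000, p=-1.260480: f=3.243499 → p ← -1.260480 + 0.15·3.243499 = -0.773955
t=0.300000, p=-0.773955: f=2.486357 → p ← -0.773955 + 0.15·2.486357 = -0.401002
p(0.45) ≈ -0.4010

-0.4010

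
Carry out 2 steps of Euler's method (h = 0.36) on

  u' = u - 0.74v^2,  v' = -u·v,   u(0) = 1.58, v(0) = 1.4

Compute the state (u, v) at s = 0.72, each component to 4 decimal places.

Euler on (u,v): u_{n+1} = u_n + h·u', v_{n+1} = v_n + h·v'.
0.000000: (1.580000, 1.400000); f=(0.129600, -2.212000) → (1.626656, 0.603680)
0.360000: (1.626656, 0.603680); f=(1.356978, -0.981980) → (2.115168, 0.250167)
(u(0.72), v(0.72)) ≈ (2.1152, 0.2502)

2.1152, 0.2502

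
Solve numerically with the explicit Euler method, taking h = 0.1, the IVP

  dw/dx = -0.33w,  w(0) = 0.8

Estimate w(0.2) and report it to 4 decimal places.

Euler: w_{n+1} = w_n + h·f(x_n, w_n).
x=0.000000, w=0.800000: f=-0.264000 → w ← 0.800000 + 0.1·(-0.264000) = 0.773600
x=0.100000, w=0.773600: f=-0.255288 → w ← 0.773600 + 0.1·(-0.255288) = 0.748071
w(0.2) ≈ 0.7481

0.7481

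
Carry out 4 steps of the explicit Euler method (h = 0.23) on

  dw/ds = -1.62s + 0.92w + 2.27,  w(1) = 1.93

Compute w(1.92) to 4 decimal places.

4.3845

Euler: w_{n+1} = w_n + h·f(s_n, w_n).
s=1.000000, w=1.930000: f=2.425600 → w ← 1.930000 + 0.23·2.425600 = 2.487888
s=1.230000, w=2.487888: f=2.566257 → w ← 2.487888 + 0.23·2.566257 = 3.078127
s=1.460000, w=3.078127: f=2.736677 → w ← 3.078127 + 0.23·2.736677 = 3.707563
s=1.690000, w=3.707563: f=2.943158 → w ← 3.707563 + 0.23·2.943158 = 4.384489
w(1.92) ≈ 4.3845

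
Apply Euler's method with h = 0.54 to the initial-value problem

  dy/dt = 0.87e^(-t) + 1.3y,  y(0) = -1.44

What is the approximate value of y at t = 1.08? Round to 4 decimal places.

Euler: y_{n+1} = y_n + h·f(t_n, y_n).
t=0.000000, y=-1.440000: f=-1.002000 → y ← -1.440000 + 0.54·(-1.002000) = -1.981080
t=0.540000, y=-1.981080: f=-2.068413 → y ← -1.981080 + 0.54·(-2.068413) = -3.098023
y(1.08) ≈ -3.0980

-3.0980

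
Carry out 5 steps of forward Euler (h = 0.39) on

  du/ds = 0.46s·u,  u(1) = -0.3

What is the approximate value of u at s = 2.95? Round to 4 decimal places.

Euler: u_{n+1} = u_n + h·f(s_n, u_n).
s=1.000000, u=-0.300000: f=-0.138000 → u ← -0.300000 + 0.39·(-0.138000) = -0.353820
s=1.390000, u=-0.353820: f=-0.226233 → u ← -0.353820 + 0.39·(-0.226233) = -0.442051
s=1.780000, u=-0.442051: f=-0.361951 → u ← -0.442051 + 0.39·(-0.361951) = -0.583212
s=2.170000, u=-0.583212: f=-0.582162 → u ← -0.583212 + 0.39·(-0.582162) = -0.810255
s=2.560000, u=-0.810255: f=-0.954156 → u ← -0.810255 + 0.39·(-0.954156) = -1.182376
u(2.95) ≈ -1.1824

-1.1824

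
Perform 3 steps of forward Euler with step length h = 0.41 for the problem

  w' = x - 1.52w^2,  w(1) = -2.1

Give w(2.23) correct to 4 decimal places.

Euler: w_{n+1} = w_n + h·f(x_n, w_n).
x=1.000000, w=-2.100000: f=-5.703200 → w ← -2.100000 + 0.41·(-5.703200) = -4.438312
x=1.410000, w=-4.438312: f=-28.531892 → w ← -4.438312 + 0.41·(-28.531892) = -16.136388
x=1.820000, w=-16.136388: f=-393.962181 → w ← -16.136388 + 0.41·(-393.962181) = -177.660882
w(2.23) ≈ -177.6609

-177.6609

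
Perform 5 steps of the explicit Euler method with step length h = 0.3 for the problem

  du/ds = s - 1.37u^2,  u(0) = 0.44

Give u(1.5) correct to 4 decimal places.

Euler: u_{n+1} = u_n + h·f(s_n, u_n).
s=0.000000, u=0.440000: f=-0.265232 → u ← 0.440000 + 0.3·(-0.265232) = 0.360430
s=0.300000, u=0.360430: f=0.122023 → u ← 0.360430 + 0.3·0.122023 = 0.397037
s=0.600000, u=0.397037: f=0.384035 → u ← 0.397037 + 0.3·0.384035 = 0.512248
s=0.900000, u=0.512248: f=0.540515 → u ← 0.512248 + 0.3·0.540515 = 0.674402
s=1.200000, u=0.674402: f=0.576899 → u ← 0.674402 + 0.3·0.576899 = 0.847472
u(1.5) ≈ 0.8475

0.8475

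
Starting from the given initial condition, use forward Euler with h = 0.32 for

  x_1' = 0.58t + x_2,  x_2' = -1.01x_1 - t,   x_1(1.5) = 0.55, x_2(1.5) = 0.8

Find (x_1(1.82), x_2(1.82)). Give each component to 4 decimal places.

1.0844, 0.1422

Euler on (x_1,x_2): x_1_{n+1} = x_1_n + h·x_1', x_2_{n+1} = x_2_n + h·x_2'.
1.500000: (0.550000, 0.800000); f=(1.670000, -2.055500) → (1.084400, 0.142240)
(x_1(1.82), x_2(1.82)) ≈ (1.0844, 0.1422)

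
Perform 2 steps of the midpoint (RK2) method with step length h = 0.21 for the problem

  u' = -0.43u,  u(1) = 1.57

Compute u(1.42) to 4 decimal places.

Midpoint: k1 = f(t_n, u_n); k2 = f(t_n + h/2, u_n + (h/2)·k1); u_{n+1} = u_n + h·k2.
t=1.000000, u=1.570000:
  k1 = f(1.000000, 1.570000) = -0.675100
  k2 = f(1.105000, 1.499115) = -0.644619
  u ← 1.570000 + 0.21·(-0.644619) = 1.434630
t=1.210000, u=1.434630:
  k1 = f(1.210000, 1.434630) = -0.616891
  k2 = f(1.315000, 1.369856) = -0.589038
  u ← 1.434630 + 0.21·(-0.589038) = 1.310932
u(1.42) ≈ 1.3109

1.3109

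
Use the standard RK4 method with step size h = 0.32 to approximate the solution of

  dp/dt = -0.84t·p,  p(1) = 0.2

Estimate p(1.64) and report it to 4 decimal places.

0.0984

RK4: k1 = f(t_n, p_n); k2 = f(t_n + h/2, p_n + (h/2)·k1); k3 = f(t_n + h/2, p_n + (h/2)·k2); k4 = f(t_n + h, p_n + h·k3); p_{n+1} = p_n + (h/6)·(k1 + 2k2 + 2k3 + k4).
t=1.000000, p=0.200000:
  k1 = f(1.000000, 0.200000) = -0.168000
  k2 = f(1.160000, 0.173120) = -0.168688
  k3 = f(1.160000, 0.173010) = -0.168581
  k4 = f(1.320000, 0.146054) = -0.161945
  p ← 0.200000 + (0.32/6)·(k1 + 2k2 + 2k3 + k4) = 0.146428
t=1.320000, p=0.146428:
  k1 = f(1.320000, 0.146428) = -0.162359
  k2 = f(1.480000, 0.120450) = -0.149744
  k3 = f(1.480000, 0.122469) = -0.152253
  k4 = f(1.640000, 0.097707) = -0.134601
  p ← 0.146428 + (0.32/6)·(k1 + 2k2 + 2k3 + k4) = 0.098377
p(1.64) ≈ 0.0984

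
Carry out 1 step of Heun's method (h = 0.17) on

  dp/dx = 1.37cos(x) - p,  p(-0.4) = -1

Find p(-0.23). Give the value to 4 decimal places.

Heun: k1 = f(x_n, p_n); k2 = f(x_n + h, p_n + h·k1); p_{n+1} = p_n + (h/2)·(k1 + k2).
x=-0.400000, p=-1.000000:
  k1 = f(-0.400000, -1.000000) = 2.261854
  k2 = f(-0.230000, -0.615485) = 1.949408
  p ← -1.000000 + (0.17/2)·(2.261854 + 1.949408) = -0.642043
p(-0.23) ≈ -0.6420

-0.6420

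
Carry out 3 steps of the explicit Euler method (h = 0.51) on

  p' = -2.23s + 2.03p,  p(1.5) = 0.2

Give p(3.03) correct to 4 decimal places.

-12.8992

Euler: p_{n+1} = p_n + h·f(s_n, p_n).
s=1.500000, p=0.200000: f=-2.939000 → p ← 0.200000 + 0.51·(-2.939000) = -1.298890
s=2.010000, p=-1.298890: f=-7.119047 → p ← -1.298890 + 0.51·(-7.119047) = -4.929604
s=2.520000, p=-4.929604: f=-15.626696 → p ← -4.929604 + 0.51·(-15.626696) = -12.899219
p(3.03) ≈ -12.8992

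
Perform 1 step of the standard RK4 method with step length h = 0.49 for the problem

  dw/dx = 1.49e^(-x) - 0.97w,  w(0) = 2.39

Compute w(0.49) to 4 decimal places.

1.9364

RK4: k1 = f(x_n, w_n); k2 = f(x_n + h/2, w_n + (h/2)·k1); k3 = f(x_n + h/2, w_n + (h/2)·k2); k4 = f(x_n + h, w_n + h·k3); w_{n+1} = w_n + (h/6)·(k1 + 2k2 + 2k3 + k4).
x=0.000000, w=2.390000:
  k1 = f(0.000000, 2.390000) = -0.828300
  k2 = f(0.245000, 2.187067) = -0.955225
  k3 = f(0.245000, 2.155970) = -0.925061
  k4 = f(0.490000, 1.936720) = -0.965805
  w ← 2.390000 + (0.49/6)·(k1 + 2k2 + 2k3 + k4) = 1.936368
w(0.49) ≈ 1.9364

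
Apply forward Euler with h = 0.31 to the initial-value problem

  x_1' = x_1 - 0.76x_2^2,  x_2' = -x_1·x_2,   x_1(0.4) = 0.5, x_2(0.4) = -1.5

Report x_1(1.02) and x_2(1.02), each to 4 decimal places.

Euler on (x_1,x_2): x_1_{n+1} = x_1_n + h·x_1', x_2_{n+1} = x_2_n + h·x_2'.
0.400000: (0.500000, -1.500000); f=(-1.210000, 0.750000) → (0.124900, -1.267500)
0.710000: (0.124900, -1.267500); f=(-1.096083, 0.158311) → (-0.214886, -1.218424)
(x_1(1.02), x_2(1.02)) ≈ (-0.2149, -1.2184)

-0.2149, -1.2184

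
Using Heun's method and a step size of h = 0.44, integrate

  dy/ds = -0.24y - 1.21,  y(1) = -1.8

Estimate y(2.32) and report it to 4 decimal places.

-2.6787

Heun: k1 = f(s_n, y_n); k2 = f(s_n + h, y_n + h·k1); y_{n+1} = y_n + (h/2)·(k1 + k2).
s=1.000000, y=-1.800000:
  k1 = f(1.000000, -1.800000) = -0.778000
  k2 = f(1.440000, -2.142320) = -0.695843
  y ← -1.800000 + (0.44/2)·(-0.778000 + (-0.695843)) = -2.124246
s=1.440000, y=-2.124246:
  k1 = f(1.440000, -2.124246) = -0.700181
  k2 = f(1.880000, -2.432325) = -0.626242
  y ← -2.124246 + (0.44/2)·(-0.700181 + (-0.626242)) = -2.416059
s=1.880000, y=-2.416059:
  k1 = f(1.880000, -2.416059) = -0.630146
  k2 = f(2.320000, -2.693323) = -0.563603
  y ← -2.416059 + (0.44/2)·(-0.630146 + (-0.563603)) = -2.678683
y(2.32) ≈ -2.6787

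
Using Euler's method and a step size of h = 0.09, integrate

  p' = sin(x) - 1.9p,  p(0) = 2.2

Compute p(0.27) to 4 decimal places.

Euler: p_{n+1} = p_n + h·f(x_n, p_n).
x=0.000000, p=2.200000: f=-4.180000 → p ← 2.200000 + 0.09·(-4.180000) = 1.823800
x=0.090000, p=1.823800: f=-3.375341 → p ← 1.823800 + 0.09·(-3.375341) = 1.520019
x=0.180000, p=1.520019: f=-2.709007 → p ← 1.520019 + 0.09·(-2.709007) = 1.276209
p(0.27) ≈ 1.2762

1.2762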